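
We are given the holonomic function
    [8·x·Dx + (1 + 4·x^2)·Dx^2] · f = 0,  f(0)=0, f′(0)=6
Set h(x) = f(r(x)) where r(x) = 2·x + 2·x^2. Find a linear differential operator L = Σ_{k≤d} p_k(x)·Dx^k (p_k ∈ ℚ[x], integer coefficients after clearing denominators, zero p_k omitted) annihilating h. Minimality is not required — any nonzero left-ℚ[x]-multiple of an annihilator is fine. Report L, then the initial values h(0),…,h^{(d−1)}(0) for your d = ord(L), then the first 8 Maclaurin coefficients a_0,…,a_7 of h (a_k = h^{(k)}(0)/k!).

f: a_k = 0, 6, 0, -8, 0, 96/5, 0, -384/7, …
f∘r: x↦r, Dx↦Dx/r' in L_f ⇒ L₀.
L = (-2 + 32·x + 128·x^2 + 192·x^3 + 96·x^4)·Dx + (1 + 2·x + 16·x^2 + 64·x^3 + 80·x^4 + 32·x^5)·Dx^2  (order 2).
h: a_k = 0, 12, 12, -64, -192, 2112/5, 3008, -6144/7, …
ICs: h(0) = 0, h′(0) = 12.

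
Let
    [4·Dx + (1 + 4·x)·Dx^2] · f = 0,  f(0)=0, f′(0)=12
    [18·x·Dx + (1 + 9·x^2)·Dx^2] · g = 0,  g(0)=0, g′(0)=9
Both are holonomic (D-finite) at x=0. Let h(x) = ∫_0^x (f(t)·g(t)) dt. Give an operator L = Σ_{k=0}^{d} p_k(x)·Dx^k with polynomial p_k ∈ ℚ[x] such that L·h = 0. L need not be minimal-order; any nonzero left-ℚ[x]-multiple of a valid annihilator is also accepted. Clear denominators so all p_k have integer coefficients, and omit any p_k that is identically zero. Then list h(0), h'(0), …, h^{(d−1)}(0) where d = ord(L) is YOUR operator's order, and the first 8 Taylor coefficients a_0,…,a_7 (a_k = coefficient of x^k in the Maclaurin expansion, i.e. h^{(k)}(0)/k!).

f: a_k = 0, 12, -24, 64, -192, 3072/5, -2048, 49152/7, …
g: a_k = 0, 9, 0, -27, 0, 729/5, 0, -6561/7, …
h₀=f·g: eliminate ⇒ L₀, order ≤ 2·2.
Integrate: L := L₀·Dx.
L = (2448 + 17280·x + 76464·x^2 + 518400·x^3 + 1399680·x^4 + 2426112·x^5 + 1679616·x^7)·Dx^2 + (452 + 10800·x + 98028·x^2 + 491184·x^3 + 1840320·x^4 + 4339008·x^5 + 6531840·x^6 + 1259712·x^7 + 5878656·x^8)·Dx^3 + (136 + 1912·x + 18576·x^2 + 103608·x^3 + 389448·x^4 + 1100304·x^5 + 2239488·x^6 + 3277584·x^7 + 1259712·x^8 + 3359232·x^9)·Dx^4 + (13 + 176·x + 1234·x^2 + 6048·x^3 + 22833·x^4 + 68688·x^5 + 154224·x^6 + 279936·x^7 + 399492·x^8 + 209952·x^9 + 419904·x^10)·Dx^5  (order 5).
h: a_k = 0, 0, 0, 36, -54, 252/5, -180, 27756/35, …
ICs: h(0) = 0, h′(0) = 0, h′′(0) = 0, h′′′(0) = 216, h′′′′(0) = -1296.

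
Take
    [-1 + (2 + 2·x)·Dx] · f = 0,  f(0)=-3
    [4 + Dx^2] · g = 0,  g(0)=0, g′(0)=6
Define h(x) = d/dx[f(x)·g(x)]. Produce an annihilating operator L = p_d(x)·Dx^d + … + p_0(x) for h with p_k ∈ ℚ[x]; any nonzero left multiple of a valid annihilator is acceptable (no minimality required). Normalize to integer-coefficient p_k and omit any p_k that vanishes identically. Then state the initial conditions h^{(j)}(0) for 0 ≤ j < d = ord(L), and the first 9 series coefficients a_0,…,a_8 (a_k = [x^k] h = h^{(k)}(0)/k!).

L = (413 + 1344·x + 1696·x^2 + 1024·x^3 + 256·x^4) + (-52 - 180·x - 192·x^2 - 64·x^3)·Dx + (76 + 280·x + 396·x^2 + 256·x^3 + 64·x^4)·Dx^2  (order 2).
h: a_k = -18, -18, 171/4, 39/2, -1023/64, -1809/320, 7687/2560, 17/896, 216983/573440, …
ICs: h(0) = -18, h′(0) = -18.

f: a_k = -3, -3/2, 3/8, -3/16, 15/128, -21/256, 63/1024, -99/2048, 1287/32768, …
g: a_k = 0, 6, 0, -4, 0, 4/5, 0, -8/105, 0, …
Product ⇒ symmetric product L₀, ord ≤ 2.
Derive L from L₀ (diff closure).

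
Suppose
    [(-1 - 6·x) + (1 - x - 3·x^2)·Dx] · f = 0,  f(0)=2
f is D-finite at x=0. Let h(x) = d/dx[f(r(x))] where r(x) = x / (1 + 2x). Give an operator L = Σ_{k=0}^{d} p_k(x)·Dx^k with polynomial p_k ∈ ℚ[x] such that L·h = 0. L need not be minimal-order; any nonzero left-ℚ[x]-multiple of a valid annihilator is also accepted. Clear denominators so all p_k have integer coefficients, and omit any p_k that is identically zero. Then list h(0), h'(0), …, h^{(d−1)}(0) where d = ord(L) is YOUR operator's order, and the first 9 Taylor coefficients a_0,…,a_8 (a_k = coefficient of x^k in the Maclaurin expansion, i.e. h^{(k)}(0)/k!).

f: a_k = 2, 2, 8, 14, 38, 80, 194, 434, 1016, …
Change of var in L_f (x↦r) gives L₀.
Derive L from L₀ (diff closure).
L = (4 + 6·x + 30·x^2 + 32·x^3) + (-1 - 13·x - 45·x^2 - 38·x^3 + 16·x^4)·Dx  (order 1).
h: a_k = 2, 8, -30, 136, -560, 2220, -8554, 32288, -119970, …
ICs: h(0) = 2.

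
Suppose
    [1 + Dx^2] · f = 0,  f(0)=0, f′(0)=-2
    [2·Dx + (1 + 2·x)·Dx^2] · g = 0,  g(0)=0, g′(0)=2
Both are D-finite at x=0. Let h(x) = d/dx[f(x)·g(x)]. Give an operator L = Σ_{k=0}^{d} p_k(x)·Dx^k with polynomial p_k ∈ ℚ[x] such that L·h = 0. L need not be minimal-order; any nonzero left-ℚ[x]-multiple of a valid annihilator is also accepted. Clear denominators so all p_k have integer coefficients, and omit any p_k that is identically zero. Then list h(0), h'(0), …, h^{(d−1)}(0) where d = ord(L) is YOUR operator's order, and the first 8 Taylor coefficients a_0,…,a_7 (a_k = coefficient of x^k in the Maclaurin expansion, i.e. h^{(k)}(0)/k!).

f: a_k = 0, -2, 0, 1/3, 0, -1/60, 0, 1/2520, …
g: a_k = 0, 2, -2, 8/3, -4, 32/5, -32/3, 128/7, …
h₀=f·g: eliminate ⇒ L₀, order ≤ 2·2.
h₀' ⇒ L via d/dx closure of L₀.
L = (-52 - 31·x - 87·x^2 - 96·x^3 - 8·x^4 + 48·x^5 + 16·x^6) + (-33 - 98·x - 80·x^2 + 80·x^4 + 32·x^5)·Dx + (-55 - 46·x - 110·x^2 - 96·x^3 + 32·x^4 + 96·x^5 + 32·x^6)·Dx^2 + (-33 - 98·x - 80·x^2 + 80·x^4 + 32·x^5)·Dx^3 + (-3 - 15·x - 23·x^2 + 40·x^4 + 48·x^5 + 16·x^6)·Dx^4  (order 4).
h: a_k = 0, -8, 12, -56/3, 110/3, -215/3, 4207/30, -86894/315, …
ICs: h(0) = 0, h′(0) = -8, h′′(0) = 24, h′′′(0) = -112.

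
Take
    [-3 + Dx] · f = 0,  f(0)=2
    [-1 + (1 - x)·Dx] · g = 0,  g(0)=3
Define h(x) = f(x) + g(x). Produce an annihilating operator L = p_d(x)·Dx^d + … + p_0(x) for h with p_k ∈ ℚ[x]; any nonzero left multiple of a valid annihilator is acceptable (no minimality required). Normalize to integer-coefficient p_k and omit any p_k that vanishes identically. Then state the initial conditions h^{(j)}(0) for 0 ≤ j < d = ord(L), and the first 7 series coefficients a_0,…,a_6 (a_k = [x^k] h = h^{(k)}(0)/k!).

L = (-3 + 9·x) + (7 - 18·x + 9·x^2)·Dx + (-2 + 5·x - 3·x^2)·Dx^2  (order 2).
h: a_k = 5, 9, 12, 12, 39/4, 141/20, 201/40, …
ICs: h(0) = 5, h′(0) = 9.

f: a_k = 2, 6, 9, 9, 27/4, 81/20, 81/40, …
g: a_k = 3, 3, 3, 3, 3, 3, 3, …
Sum ⇒ L₀ = lclm(L_f,L_g) in ℚ(x)⟨Dx⟩.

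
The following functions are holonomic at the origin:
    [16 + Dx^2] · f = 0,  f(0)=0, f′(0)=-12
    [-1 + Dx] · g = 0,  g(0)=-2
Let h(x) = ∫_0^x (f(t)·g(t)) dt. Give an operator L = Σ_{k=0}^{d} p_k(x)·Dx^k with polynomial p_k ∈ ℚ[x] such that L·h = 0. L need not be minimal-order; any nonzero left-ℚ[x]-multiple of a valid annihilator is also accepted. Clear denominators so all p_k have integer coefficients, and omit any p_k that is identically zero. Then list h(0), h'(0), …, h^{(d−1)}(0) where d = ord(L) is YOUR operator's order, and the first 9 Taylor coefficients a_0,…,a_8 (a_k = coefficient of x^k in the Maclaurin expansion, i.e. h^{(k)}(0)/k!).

L = 17·Dx - 2·Dx^2 + Dx^3  (order 3).
h: a_k = 0, 0, 12, 8, -13, -12, 101/30, 611/105, 727/1680, …
ICs: h(0) = 0, h′(0) = 0, h′′(0) = 24.

f: a_k = 0, -12, 0, 32, 0, -128/5, 0, 1024/105, 0, …
g: a_k = -2, -2, -1, -1/3, -1/12, -1/60, -1/360, -1/2520, -1/20160, …
L₀ := L_f ⊗_s L_g (sym. prod.), ord ≤ 2.
h=∫₀ˣh₀: take L = L₀·Dx.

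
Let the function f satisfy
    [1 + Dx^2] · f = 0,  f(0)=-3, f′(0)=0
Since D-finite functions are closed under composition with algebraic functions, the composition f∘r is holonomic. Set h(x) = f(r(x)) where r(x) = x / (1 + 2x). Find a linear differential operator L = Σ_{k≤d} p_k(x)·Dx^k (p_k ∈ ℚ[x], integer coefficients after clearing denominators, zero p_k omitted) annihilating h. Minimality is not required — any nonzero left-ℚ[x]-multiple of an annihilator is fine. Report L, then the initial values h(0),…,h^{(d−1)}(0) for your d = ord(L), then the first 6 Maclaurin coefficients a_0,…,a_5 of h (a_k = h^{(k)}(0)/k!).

L = 1 + (4 + 24·x + 48·x^2 + 32·x^3)·Dx + (1 + 8·x + 24·x^2 + 32·x^3 + 16·x^4)·Dx^2  (order 2).
h: a_k = -3, 0, 3/2, -6, 143/8, -47, …
ICs: h(0) = -3, h′(0) = 0.

f: a_k = -3, 0, 3/2, 0, -1/8, 0, …
L₀ from L_f via x↦r, Dx↦r'^{-1}Dx.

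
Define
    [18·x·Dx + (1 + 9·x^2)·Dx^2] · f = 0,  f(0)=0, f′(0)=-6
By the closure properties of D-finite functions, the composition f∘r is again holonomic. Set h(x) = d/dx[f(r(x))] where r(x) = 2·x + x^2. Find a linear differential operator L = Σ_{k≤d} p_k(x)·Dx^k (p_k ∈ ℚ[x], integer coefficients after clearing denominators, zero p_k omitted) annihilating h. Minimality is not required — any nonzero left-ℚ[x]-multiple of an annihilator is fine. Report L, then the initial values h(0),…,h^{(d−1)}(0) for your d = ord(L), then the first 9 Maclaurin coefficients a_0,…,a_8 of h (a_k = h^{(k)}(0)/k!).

f: a_k = 0, -6, 0, 18, 0, -486/5, 0, 4374/7, 0, …
f∘r: x↦r, Dx↦Dx/r' in L_f ⇒ L₀.
h₀' ⇒ L via d/dx closure of L₀.
L = (-1 + 72·x + 144·x^2 + 108·x^3 + 27·x^4) + (1 + x + 36·x^2 + 72·x^3 + 45·x^4 + 9·x^5)·Dx  (order 1).
h: a_k = -12, -12, 432, 864, -15012, -46548, 505440, 2208384, -16385004, …
ICs: h(0) = -12.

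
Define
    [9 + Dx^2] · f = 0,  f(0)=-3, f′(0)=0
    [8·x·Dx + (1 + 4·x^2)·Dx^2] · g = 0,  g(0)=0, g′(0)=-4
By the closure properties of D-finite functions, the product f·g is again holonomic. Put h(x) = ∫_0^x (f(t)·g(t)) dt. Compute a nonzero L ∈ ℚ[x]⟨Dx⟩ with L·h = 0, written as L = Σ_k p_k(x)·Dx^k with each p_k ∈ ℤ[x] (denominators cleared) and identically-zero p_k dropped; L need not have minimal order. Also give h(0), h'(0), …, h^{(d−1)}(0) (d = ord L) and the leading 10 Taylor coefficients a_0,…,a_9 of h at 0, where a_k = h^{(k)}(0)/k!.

f: a_k = -3, 0, 27/2, 0, -81/8, 0, 243/80, 0, -2187/4480, 0, …
g: a_k = 0, -4, 0, 16/3, 0, -64/5, 0, 256/7, 0, -1024/9, …
Sym-product of L_f,L_g gives L₀ (≤ ord 4).
Integrate: L := L₀·Dx.
L = (2925 + 31536·x^2 + 95904·x^4 + 186624·x^6 + 186624·x^8)·Dx + (2448·x + 20160·x^3 + 62208·x^5 + 82944·x^7)·Dx^2 + (442 + 5088·x^2 + 19008·x^4 + 41472·x^6 + 41472·x^8)·Dx^3 + (272·x + 2240·x^3 + 6912·x^5 + 9216·x^7)·Dx^4 + (13 + 176·x^2 + 928·x^4 + 2304·x^6 + 2304·x^8)·Dx^5  (order 5).
h: a_k = 0, 0, 6, 0, -35/2, 0, 503/20, 0, -48813/1120, 0, …
ICs: h(0) = 0, h′(0) = 0, h′′(0) = 12, h′′′(0) = 0, h′′′′(0) = -420.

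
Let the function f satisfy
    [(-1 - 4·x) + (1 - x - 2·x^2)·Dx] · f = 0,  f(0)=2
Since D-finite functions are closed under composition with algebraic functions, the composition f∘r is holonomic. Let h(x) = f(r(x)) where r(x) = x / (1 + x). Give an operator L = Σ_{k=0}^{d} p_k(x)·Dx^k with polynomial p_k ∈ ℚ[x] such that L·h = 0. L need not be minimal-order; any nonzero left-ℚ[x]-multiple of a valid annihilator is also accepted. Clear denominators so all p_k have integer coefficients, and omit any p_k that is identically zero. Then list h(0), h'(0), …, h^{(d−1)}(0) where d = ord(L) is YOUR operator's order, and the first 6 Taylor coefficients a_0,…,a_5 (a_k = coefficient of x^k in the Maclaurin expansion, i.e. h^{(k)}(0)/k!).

L = (1 + 5·x) + (-1 - 2·x + x^2 + 2·x^3)·Dx  (order 1).
h: a_k = 2, 2, 4, 0, 8, -8, …
ICs: h(0) = 2.

f: a_k = 2, 2, 6, 10, 22, 42, …
Substitute x→r, Dx→(1/r')Dx; clear ⇒ L₀.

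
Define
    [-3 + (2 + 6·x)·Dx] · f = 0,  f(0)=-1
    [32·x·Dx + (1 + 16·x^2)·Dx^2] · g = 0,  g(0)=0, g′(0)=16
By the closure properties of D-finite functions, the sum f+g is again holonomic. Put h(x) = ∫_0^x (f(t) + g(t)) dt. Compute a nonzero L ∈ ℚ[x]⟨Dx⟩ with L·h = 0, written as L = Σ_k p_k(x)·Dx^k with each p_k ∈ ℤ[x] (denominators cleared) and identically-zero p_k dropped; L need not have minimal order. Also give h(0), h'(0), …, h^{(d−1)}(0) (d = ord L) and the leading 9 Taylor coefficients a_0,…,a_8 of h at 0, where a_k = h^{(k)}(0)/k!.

L = (-192 - 1440·x + 9216·x^2 + 13824·x^3)·Dx^2 + (-155 - 768·x + 4128·x^2 + 36864·x^3 + 48384·x^4)·Dx^3 + (-6 + 110·x + 576·x^2 + 2624·x^3 + 10752·x^4 + 13824·x^5)·Dx^4  (order 4).
h: a_k = 0, -1, 29/4, 3/8, -4177/192, 81/128, 1040071/7680, 2187/1024, -134722925/114688, …
ICs: h(0) = 0, h′(0) = -1, h′′(0) = 29/2, h′′′(0) = 9/4.

f: a_k = -1, -3/2, 9/8, -27/16, 405/128, -1701/256, 15309/1024, -72171/2048, 2814669/32768, …
g: a_k = 0, 16, 0, -256/3, 0, 4096/5, 0, -65536/7, 0, …
Sum ⇒ L₀ = lclm(L_f,L_g) in ℚ(x)⟨Dx⟩.
∫: right-multiply L₀ by Dx.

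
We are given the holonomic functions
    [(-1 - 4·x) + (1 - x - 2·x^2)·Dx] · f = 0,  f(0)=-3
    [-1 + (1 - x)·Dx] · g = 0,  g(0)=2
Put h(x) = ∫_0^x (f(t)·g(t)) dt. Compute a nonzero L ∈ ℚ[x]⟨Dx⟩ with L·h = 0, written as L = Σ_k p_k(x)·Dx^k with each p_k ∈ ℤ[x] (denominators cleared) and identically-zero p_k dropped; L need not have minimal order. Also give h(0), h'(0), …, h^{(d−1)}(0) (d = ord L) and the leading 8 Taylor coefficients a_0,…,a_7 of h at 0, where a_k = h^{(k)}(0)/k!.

f: a_k = -3, -3, -9, -15, -33, -63, -129, -255, …
g: a_k = 2, 2, 2, 2, 2, 2, 2, 2, …
h₀=f·g: eliminate ⇒ L₀, order ≤ 1·1.
h=∫₀ˣh₀: take L = L₀·Dx.
L = (-2 - 2·x + 6·x^2)·Dx + (1 - 2·x - x^2 + 2·x^3)·Dx^2  (order 2).
h: a_k = 0, -6, -6, -10, -15, -126/5, -42, -510/7, …
ICs: h(0) = 0, h′(0) = -6.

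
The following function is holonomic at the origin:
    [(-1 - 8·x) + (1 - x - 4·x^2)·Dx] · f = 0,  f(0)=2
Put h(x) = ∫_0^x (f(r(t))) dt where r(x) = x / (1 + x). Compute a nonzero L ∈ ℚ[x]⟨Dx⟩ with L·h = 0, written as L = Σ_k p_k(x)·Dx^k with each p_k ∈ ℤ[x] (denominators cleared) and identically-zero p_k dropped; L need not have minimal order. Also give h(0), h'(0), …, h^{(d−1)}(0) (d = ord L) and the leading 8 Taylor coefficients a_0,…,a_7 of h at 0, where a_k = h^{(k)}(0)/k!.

L = (1 + 9·x)·Dx + (-1 - 2·x + 3·x^2 + 4·x^3)·Dx^2  (order 2).
h: a_k = 0, 2, 1, 8/3, 0, 32/5, -16/3, 160/7, …
ICs: h(0) = 0, h′(0) = 2.

f: a_k = 2, 2, 10, 18, 58, 130, 362, 882, …
f∘r: x↦r, Dx↦Dx/r' in L_f ⇒ L₀.
∫: right-multiply L₀ by Dx.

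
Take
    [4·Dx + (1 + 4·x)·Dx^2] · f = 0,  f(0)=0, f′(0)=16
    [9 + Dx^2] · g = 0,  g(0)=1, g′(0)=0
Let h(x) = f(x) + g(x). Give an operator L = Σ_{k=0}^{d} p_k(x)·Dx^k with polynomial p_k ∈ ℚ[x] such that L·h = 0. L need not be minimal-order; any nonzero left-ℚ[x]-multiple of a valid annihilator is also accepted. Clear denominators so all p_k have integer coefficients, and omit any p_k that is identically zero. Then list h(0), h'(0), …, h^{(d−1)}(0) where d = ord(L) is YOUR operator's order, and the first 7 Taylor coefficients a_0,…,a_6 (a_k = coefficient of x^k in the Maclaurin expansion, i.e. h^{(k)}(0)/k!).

f: a_k = 0, 16, -32, 256/3, -256, 4096/5, -8192/3, …
g: a_k = 1, 0, -9/2, 0, 27/8, 0, -81/80, …
Sum ⇒ L₀ = lclm(L_f,L_g) in ℚ(x)⟨Dx⟩.
L = (3780 + 2592·x + 5184·x^2)·Dx + (369 + 2124·x + 3888·x^2 + 5184·x^3)·Dx^2 + (420 + 288·x + 576·x^2)·Dx^3 + (41 + 236·x + 432·x^2 + 576·x^3)·Dx^4  (order 4).
h: a_k = 1, 16, -73/2, 256/3, -2021/8, 4096/5, -655603/240, …
ICs: h(0) = 1, h′(0) = 16, h′′(0) = -73, h′′′(0) = 512.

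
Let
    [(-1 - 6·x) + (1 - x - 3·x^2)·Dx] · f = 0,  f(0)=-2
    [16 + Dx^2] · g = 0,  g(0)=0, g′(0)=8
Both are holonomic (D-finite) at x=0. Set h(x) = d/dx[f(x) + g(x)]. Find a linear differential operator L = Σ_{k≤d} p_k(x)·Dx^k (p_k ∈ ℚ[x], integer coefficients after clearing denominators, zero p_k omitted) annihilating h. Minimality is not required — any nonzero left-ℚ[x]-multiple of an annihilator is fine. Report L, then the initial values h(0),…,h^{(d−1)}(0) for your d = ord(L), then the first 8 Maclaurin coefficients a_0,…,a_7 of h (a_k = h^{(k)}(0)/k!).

L = (4672 + 20416·x + 66304·x^2 + 32640·x^3 + 66240·x^4 + 62208·x^5 + 62208·x^6) + (-464 - 2352·x + 3792·x^2 + 6752·x^3 - 2400·x^4 + 5184·x^5 + 24192·x^6 + 20736·x^7)·Dx + (292 + 1276·x + 4144·x^2 + 2040·x^3 + 4140·x^4 + 3888·x^5 + 3888·x^6)·Dx^2 + (-29 - 147·x + 237·x^2 + 422·x^3 - 150·x^4 + 324·x^5 + 1512·x^6 + 1296·x^7)·Dx^3  (order 3).
h: a_k = 6, -16, -106, -152, -944/3, -1164, -138758/45, -8128, …
ICs: h(0) = 6, h′(0) = -16, h′′(0) = -212.

f: a_k = -2, -2, -8, -14, -38, -80, -194, -434, …
g: a_k = 0, 8, 0, -64/3, 0, 256/15, 0, -2048/315, …
L₀ := lclm(L_f,L_g); ord L₀ ≤ 1+2.
Differentiate: ansatz ord ≤ ord L₀ ⇒ L.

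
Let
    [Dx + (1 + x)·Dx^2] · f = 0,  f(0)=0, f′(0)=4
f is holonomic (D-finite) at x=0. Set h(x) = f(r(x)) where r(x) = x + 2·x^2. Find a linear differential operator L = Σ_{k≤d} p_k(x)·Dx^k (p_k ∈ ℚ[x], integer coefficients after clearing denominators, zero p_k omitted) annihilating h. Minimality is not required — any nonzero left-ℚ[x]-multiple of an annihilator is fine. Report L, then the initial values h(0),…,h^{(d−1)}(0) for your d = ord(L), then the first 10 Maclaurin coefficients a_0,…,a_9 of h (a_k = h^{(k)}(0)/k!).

f: a_k = 0, 4, -2, 4/3, -1, 4/5, -2/3, 4/7, -1/2, 4/9, …
Substitute x→r, Dx→(1/r')Dx; clear ⇒ L₀.
L = (-3 + 4·x + 8·x^2)·Dx + (1 + 5·x + 6·x^2 + 8·x^3)·Dx^2  (order 2).
h: a_k = 0, 4, 6, -20/3, -1, 44/5, -6, -52/7, 31/2, -20/9, …
ICs: h(0) = 0, h′(0) = 4.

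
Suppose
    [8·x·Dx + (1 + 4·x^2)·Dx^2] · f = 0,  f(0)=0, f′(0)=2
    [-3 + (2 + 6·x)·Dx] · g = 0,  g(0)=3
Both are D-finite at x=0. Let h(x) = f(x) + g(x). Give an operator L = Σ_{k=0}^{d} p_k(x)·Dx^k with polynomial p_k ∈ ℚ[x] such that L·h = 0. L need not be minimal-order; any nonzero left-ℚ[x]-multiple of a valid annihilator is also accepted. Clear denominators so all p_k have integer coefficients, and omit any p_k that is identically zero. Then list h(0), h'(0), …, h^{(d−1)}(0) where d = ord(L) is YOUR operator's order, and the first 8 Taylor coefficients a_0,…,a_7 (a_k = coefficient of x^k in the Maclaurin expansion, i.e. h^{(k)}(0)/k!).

f: a_k = 0, 2, 0, -8/3, 0, 32/5, 0, -128/7, …
g: a_k = 3, 9/2, -27/8, 81/16, -1215/128, 5103/256, -45927/1024, 216513/2048, …
h₀=f+g: left-lcm gives L₀, ord ≤ 3.
L = (-48 - 360·x + 576·x^2 + 864·x^3)·Dx + (-59 - 192·x - 120·x^2 + 2304·x^3 + 3024·x^4)·Dx^2 + (-6 + 14·x + 144·x^2 + 272·x^3 + 672·x^4 + 864·x^5)·Dx^3  (order 3).
h: a_k = 3, 13/2, -27/8, 115/48, -1215/128, 33707/1280, -45927/1024, 1253447/14336, …
ICs: h(0) = 3, h′(0) = 13/2, h′′(0) = -27/4.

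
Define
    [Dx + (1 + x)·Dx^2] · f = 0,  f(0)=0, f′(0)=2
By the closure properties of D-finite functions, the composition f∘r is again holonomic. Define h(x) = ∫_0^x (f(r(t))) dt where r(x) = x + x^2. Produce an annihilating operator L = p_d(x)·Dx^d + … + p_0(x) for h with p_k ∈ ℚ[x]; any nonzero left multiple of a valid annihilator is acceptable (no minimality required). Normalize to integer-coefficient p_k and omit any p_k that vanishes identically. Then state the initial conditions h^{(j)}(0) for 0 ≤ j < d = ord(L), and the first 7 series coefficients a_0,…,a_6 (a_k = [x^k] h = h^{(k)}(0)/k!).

L = (-1 + 2·x + 2·x^2)·Dx^2 + (1 + 3·x + 3·x^2 + 2·x^3)·Dx^3  (order 3).
h: a_k = 0, 0, 1, 1/3, -1/3, 1/10, 1/15, …
ICs: h(0) = 0, h′(0) = 0, h′′(0) = 2.

f: a_k = 0, 2, -1, 2/3, -1/2, 2/5, -1/3, …
h₀=f(r): pull back L_f along r ⇒ L₀.
h=∫₀ˣh₀: take L = L₀·Dx.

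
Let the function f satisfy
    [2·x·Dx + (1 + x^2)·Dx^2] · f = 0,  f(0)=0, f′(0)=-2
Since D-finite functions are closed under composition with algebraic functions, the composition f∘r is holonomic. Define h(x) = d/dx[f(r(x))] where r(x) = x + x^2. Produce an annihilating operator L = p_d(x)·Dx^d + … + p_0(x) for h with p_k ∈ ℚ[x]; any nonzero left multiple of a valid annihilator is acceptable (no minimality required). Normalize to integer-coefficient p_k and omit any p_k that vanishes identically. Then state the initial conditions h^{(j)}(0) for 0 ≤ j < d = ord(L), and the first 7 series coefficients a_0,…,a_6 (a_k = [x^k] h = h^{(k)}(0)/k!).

f: a_k = 0, -2, 0, 2/3, 0, -2/5, 0, …
f∘r: x↦r, Dx↦Dx/r' in L_f ⇒ L₀.
Derive L from L₀ (diff closure).
L = (-2 + 2·x + 8·x^2 + 12·x^3 + 6·x^4) + (1 + 2·x + x^2 + 4·x^3 + 5·x^4 + 2·x^5)·Dx  (order 1).
h: a_k = -2, -4, 2, 8, 8, -8, -26, …
ICs: h(0) = -2.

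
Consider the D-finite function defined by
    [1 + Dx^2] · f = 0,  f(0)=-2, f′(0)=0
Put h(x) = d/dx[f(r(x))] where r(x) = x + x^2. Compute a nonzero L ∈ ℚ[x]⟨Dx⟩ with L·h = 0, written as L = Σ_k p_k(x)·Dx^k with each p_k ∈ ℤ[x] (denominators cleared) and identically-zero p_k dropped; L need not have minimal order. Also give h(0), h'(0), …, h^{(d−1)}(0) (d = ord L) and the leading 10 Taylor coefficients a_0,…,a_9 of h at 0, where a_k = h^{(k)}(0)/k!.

L = (13 + 8·x + 24·x^2 + 32·x^3 + 16·x^4) + (-6 - 12·x)·Dx + (1 + 4·x + 4·x^2)·Dx^2  (order 2).
h: a_k = 0, 2, 6, 11/3, -5/3, -179/60, -133/60, -841/2520, 139/280, 73081/181440, …
ICs: h(0) = 0, h′(0) = 2.

f: a_k = -2, 0, 1, 0, -1/12, 0, 1/360, 0, -1/20160, 0, …
f∘r: x↦r, Dx↦Dx/r' in L_f ⇒ L₀.
Derive L from L₀ (diff closure).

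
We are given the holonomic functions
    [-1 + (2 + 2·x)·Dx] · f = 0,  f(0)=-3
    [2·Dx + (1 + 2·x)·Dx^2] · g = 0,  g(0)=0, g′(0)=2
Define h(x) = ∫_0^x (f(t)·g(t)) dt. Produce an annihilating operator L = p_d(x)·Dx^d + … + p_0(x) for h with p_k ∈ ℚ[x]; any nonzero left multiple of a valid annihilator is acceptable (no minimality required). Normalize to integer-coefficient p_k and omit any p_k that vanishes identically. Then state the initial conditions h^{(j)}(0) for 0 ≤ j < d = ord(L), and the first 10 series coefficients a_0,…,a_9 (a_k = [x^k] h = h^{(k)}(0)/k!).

f: a_k = -3, -3/2, 3/8, -3/16, 15/128, -21/256, 63/1024, -99/2048, 1287/32768, -2145/65536, …
g: a_k = 0, 2, -2, 8/3, -4, 32/5, -32/3, 128/7, -32, 512/9, …
L₀ := L_f ⊗_s L_g (sym. prod.), ord ≤ 2.
h=∫₀ˣh₀: take L = L₀·Dx.
L = (-1 + 2·x)·Dx + (4 + 4·x)·Dx^2 + (4 + 16·x + 20·x^2 + 8·x^3)·Dx^3  (order 3).
h: a_k = 0, 0, -3, 1, -17/16, 11/8, -3709/1920, 12801/4480, -629127/143360, 746239/107520, …
ICs: h(0) = 0, h′(0) = 0, h′′(0) = -6.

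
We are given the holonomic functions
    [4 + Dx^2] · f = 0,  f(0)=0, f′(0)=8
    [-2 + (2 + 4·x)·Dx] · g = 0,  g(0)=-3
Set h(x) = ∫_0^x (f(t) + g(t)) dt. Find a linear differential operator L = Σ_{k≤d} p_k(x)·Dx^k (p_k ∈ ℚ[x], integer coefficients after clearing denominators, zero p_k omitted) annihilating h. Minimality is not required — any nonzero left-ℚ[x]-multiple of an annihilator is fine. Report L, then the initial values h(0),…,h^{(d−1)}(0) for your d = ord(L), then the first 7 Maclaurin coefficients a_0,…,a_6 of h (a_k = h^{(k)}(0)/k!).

f: a_k = 0, 8, 0, -16/3, 0, 16/15, 0, …
g: a_k = -3, -3, 3/2, -3/2, 15/8, -21/8, 63/16, …
f+g: L₀ = lclm(L_f,L_g), ord ≤ 2+1.
∫: right-multiply L₀ by Dx.
L = (-28 - 64·x - 64·x^2)·Dx + (12 + 88·x + 192·x^2 + 128·x^3)·Dx^2 + (-7 - 16·x - 16·x^2)·Dx^3 + (3 + 22·x + 48·x^2 + 32·x^3)·Dx^4  (order 4).
h: a_k = 0, -3, 5/2, 1/2, -41/24, 3/8, -187/720, …
ICs: h(0) = 0, h′(0) = -3, h′′(0) = 5, h′′′(0) = 3.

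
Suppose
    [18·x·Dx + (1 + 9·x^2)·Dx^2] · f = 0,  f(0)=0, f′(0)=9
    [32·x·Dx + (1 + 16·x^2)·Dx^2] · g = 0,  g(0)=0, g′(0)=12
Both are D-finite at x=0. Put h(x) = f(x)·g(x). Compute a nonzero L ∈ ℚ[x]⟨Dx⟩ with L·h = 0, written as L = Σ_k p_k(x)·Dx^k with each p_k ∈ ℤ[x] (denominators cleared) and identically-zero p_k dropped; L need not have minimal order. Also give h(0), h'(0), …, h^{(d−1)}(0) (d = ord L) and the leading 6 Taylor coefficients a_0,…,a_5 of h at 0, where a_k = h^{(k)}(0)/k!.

f: a_k = 0, 9, 0, -27, 0, 729/5, …
g: a_k = 0, 12, 0, -64, 0, 3072/5, …
Product ⇒ symmetric product L₀, ord ≤ 4.
L = (-3456·x - 144000·x^3 - 1327104·x^5 + 4147200·x^7 + 71663616·x^9)·Dx + (-100 - 11532·x^2 - 259200·x^4 - 1161216·x^6 + 14515200·x^8 + 107495424·x^10)·Dx^2 + (-200·x - 7880·x^3 - 86400·x^5 + 194112·x^7 + 8294400·x^9 + 35831808·x^11)·Dx^3 + (-1 - 50·x^2 - 769·x^4 + 110736·x^8 + 1036800·x^10 + 2985984·x^12)·Dx^4  (order 4).
h: a_k = 0, 0, 108, 0, -900, 0, …
ICs: h(0) = 0, h′(0) = 0, h′′(0) = 216, h′′′(0) = 0.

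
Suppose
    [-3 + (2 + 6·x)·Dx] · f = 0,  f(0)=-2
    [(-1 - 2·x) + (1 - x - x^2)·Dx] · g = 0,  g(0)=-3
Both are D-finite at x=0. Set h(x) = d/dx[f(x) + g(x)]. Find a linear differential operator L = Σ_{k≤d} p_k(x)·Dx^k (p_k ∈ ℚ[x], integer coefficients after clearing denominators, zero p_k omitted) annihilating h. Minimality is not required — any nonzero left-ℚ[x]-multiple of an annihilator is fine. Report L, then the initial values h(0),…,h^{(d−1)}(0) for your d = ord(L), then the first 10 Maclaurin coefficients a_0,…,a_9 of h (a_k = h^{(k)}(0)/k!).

f: a_k = -2, -3, 9/4, -27/8, 405/64, -1701/128, 15309/512, -72171/1024, 2814669/16384, -14073345/32768, …
g: a_k = -3, -3, -6, -9, -15, -24, -39, -63, -102, -165, …
h₀=f+g: left-lcm gives L₀, ord ≤ 2.
h=h₀': d/dx-closure on L₀ ⇒ L.
L = (-216 - 666·x - 972·x^2 - 468·x^3 - 270·x^4) + (-45 - 624·x - 2079·x^2 - 2688·x^3 - 1737·x^4 - 810·x^5)·Dx + (22 + 122·x + 146·x^2 - 162·x^3 - 426·x^4 - 474·x^5 - 180·x^6)·Dx^2  (order 2).
h: a_k = -6, -15/2, -297/8, -555/16, -23865/128, -13977/256, -956781/1024, 1143501/2048, -175320585/32768, 542759475/65536, …
ICs: h(0) = -6, h′(0) = -15/2.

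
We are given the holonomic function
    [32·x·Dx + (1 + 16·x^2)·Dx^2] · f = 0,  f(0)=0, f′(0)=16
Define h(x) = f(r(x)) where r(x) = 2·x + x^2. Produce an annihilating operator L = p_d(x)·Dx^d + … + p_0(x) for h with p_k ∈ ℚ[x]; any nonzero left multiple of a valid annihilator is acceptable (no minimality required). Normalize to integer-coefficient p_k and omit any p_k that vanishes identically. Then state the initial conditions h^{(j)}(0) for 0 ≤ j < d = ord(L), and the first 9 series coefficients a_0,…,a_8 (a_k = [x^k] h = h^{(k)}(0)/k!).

f: a_k = 0, 16, 0, -256/3, 0, 4096/5, 0, -65536/7, 0, …
L₀ from L_f via x↦r, Dx↦r'^{-1}Dx.
L = (-1 + 128·x + 256·x^2 + 192·x^3 + 48·x^4)·Dx + (1 + x + 64·x^2 + 128·x^3 + 80·x^4 + 16·x^5)·Dx^2  (order 2).
h: a_k = 0, 32, 16, -2048/3, -1024, 128512/5, 196352/3, -7929856/7, -4161536, …
ICs: h(0) = 0, h′(0) = 32.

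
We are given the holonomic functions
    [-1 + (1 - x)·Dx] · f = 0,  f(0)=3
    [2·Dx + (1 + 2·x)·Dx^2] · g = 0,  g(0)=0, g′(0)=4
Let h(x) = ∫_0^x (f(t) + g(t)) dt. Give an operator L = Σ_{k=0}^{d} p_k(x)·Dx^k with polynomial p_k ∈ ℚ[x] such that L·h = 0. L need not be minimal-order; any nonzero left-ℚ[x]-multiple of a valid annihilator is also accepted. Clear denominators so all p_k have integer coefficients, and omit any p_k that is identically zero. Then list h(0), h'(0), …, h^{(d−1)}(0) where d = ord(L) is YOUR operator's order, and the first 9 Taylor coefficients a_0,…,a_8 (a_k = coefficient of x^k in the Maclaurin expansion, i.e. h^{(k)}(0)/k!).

L = (14 + 4·x)·Dx^2 + (-1 + 20·x + 8·x^2)·Dx^3 + (-2 - 3·x + 3·x^2 + 2·x^3)·Dx^4  (order 4).
h: a_k = 0, 3, 7/2, -1/3, 25/12, -1, 79/30, -55/21, 277/56, …
ICs: h(0) = 0, h′(0) = 3, h′′(0) = 7, h′′′(0) = -2.

f: a_k = 3, 3, 3, 3, 3, 3, 3, 3, 3, …
g: a_k = 0, 4, -4, 16/3, -8, 64/5, -64/3, 256/7, -64, …
Weyl lclm of L_f,L_g ⇒ L₀ (ord ≤ 3).
h=∫h₀ ⇒ L = L₀·Dx.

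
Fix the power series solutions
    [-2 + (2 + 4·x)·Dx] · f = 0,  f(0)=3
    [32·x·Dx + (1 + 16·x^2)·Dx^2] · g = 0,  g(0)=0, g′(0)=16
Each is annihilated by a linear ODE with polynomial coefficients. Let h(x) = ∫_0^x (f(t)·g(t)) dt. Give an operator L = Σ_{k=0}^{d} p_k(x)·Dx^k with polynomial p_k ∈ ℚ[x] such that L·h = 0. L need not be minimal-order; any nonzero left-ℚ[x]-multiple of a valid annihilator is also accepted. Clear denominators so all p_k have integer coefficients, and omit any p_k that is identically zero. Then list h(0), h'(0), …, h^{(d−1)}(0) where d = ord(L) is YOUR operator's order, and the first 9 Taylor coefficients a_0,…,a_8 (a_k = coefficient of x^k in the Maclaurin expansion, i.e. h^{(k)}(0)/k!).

f: a_k = 3, 3, -3/2, 3/2, -15/8, 21/8, -63/16, 99/16, -1287/128, …
g: a_k = 0, 16, 0, -256/3, 0, 4096/5, 0, -65536/7, 0, …
L₀ := L_f ⊗_s L_g (sym. prod.), ord ≤ 2.
Integrate: L := L₀·Dx.
L = (3 - 32·x - 16·x^2)·Dx + (-2 + 28·x + 96·x^2 + 64·x^3)·Dx^2 + (1 + 4·x + 20·x^2 + 64·x^3 + 64·x^4)·Dx^3  (order 3).
h: a_k = 0, 0, 24, 16, -70, -232/5, 6389/15, 1694/5, -1022653/280, …
ICs: h(0) = 0, h′(0) = 0, h′′(0) = 48.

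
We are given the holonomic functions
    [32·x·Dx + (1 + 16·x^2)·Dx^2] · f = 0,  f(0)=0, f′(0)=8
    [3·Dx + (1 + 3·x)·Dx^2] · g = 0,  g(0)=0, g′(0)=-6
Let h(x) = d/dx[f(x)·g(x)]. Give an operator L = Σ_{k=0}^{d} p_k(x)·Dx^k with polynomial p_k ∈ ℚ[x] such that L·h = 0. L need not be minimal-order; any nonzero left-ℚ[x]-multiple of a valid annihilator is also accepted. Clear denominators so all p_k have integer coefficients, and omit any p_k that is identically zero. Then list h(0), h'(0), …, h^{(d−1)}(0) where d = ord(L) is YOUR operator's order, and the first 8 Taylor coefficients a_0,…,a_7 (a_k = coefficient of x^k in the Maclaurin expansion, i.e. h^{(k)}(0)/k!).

f: a_k = 0, 8, 0, -128/3, 0, 2048/5, 0, -32768/7, …
g: a_k = 0, -6, 9, -18, 81/2, -486/5, 243, -4374/7, …
Product ⇒ symmetric product L₀, ord ≤ 4.
h=h₀': d/dx-closure on L₀ ⇒ L.
L = (15744 + 89280·x + 811008·x^2 + 5299200·x^3 + 13271040·x^4 + 17252352·x^5 + 21233664·x^7) + (4258 + 91200·x + 775488·x^2 + 4635648·x^3 + 18247680·x^4 + 41140224·x^5 + 46448640·x^6 + 21233664·x^7 + 74317824·x^8)·Dx + (492 + 12548·x + 131328·x^2 + 747968·x^3 + 3219456·x^4 + 10146816·x^5 + 21233664·x^6 + 24920064·x^7 + 21233664·x^8 + 42467328·x^9)·Dx^2 + (73 + 822·x + 6161·x^2 + 34944·x^3 + 151168·x^4 + 500736·x^5 + 1322496·x^6 + 2654208·x^7 + 3244032·x^8 + 3538944·x^9 + 5308416·x^10)·Dx^3  (order 3).
h: a_k = 0, -96, 216, 448, -300, -74016/5, 136584/5, 794496/5, …
ICs: h(0) = 0, h′(0) = -96, h′′(0) = 432.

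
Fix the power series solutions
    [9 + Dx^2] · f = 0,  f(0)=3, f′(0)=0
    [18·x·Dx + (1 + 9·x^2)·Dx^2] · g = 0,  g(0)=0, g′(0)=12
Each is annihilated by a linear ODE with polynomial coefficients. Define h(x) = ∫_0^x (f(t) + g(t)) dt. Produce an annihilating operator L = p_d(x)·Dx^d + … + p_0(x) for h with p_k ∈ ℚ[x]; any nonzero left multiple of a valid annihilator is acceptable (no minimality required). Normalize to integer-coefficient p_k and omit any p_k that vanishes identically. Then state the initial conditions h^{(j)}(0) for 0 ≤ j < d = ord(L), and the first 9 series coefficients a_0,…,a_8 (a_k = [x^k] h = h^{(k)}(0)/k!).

L = (-1782·x + 20412·x^3 + 13122·x^5)·Dx^2 + (-9 + 567·x^2 + 6561·x^4 + 6561·x^6)·Dx^3 + (-198·x + 2268·x^3 + 1458·x^5)·Dx^4 + (-1 + 63·x^2 + 729·x^4 + 729·x^6)·Dx^5  (order 5).
h: a_k = 0, 3, 6, -9/2, -9, 81/40, 162/5, -243/560, -2187/14, …
ICs: h(0) = 0, h′(0) = 3, h′′(0) = 12, h′′′(0) = -27, h′′′′(0) = -216.

f: a_k = 3, 0, -27/2, 0, 81/8, 0, -243/80, 0, 2187/4480, …
g: a_k = 0, 12, 0, -36, 0, 972/5, 0, -8748/7, 0, …
Weyl lclm of L_f,L_g ⇒ L₀ (ord ≤ 4).
Integrate: L := L₀·Dx.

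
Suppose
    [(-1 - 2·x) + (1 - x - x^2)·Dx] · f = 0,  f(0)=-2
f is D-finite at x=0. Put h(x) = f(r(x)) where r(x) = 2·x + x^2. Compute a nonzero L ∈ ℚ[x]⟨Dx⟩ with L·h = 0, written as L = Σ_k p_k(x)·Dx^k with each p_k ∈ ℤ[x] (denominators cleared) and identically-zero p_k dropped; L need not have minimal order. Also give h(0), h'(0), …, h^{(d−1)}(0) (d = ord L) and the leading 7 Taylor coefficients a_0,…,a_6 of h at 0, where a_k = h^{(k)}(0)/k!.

f: a_k = -2, -2, -4, -6, -10, -16, -26, …
Change of var in L_f (x↦r) gives L₀.
L = (2 + 10·x + 12·x^2 + 4·x^3) + (-1 + 2·x + 5·x^2 + 4·x^3 + x^4)·Dx  (order 1).
h: a_k = -2, -4, -18, -64, -236, -868, -3190, …
ICs: h(0) = -2.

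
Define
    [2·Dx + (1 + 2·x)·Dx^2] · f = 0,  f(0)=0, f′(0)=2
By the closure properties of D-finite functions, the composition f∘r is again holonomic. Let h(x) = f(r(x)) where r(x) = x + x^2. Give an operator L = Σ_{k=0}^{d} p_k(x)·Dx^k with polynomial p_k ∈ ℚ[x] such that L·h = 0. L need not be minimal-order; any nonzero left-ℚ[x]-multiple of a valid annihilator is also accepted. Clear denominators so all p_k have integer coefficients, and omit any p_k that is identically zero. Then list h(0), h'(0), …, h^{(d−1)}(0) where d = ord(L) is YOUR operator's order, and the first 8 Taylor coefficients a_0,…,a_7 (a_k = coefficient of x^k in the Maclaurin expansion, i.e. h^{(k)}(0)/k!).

f: a_k = 0, 2, -2, 8/3, -4, 32/5, -32/3, 128/7, …
Substitute x→r, Dx→(1/r')Dx; clear ⇒ L₀.
L = (4·x + 4·x^2)·Dx + (1 + 4·x + 6·x^2 + 4·x^3)·Dx^2  (order 2).
h: a_k = 0, 2, 0, -4/3, 2, -8/5, 0, 16/7, …
ICs: h(0) = 0, h′(0) = 2.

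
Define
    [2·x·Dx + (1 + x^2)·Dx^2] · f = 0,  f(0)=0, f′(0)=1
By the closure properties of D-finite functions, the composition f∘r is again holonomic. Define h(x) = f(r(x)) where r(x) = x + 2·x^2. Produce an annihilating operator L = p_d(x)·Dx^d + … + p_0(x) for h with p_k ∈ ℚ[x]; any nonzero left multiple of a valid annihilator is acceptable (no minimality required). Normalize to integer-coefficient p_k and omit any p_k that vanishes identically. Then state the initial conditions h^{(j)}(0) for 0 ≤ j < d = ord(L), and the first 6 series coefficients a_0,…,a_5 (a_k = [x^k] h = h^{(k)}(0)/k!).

L = (-4 + 2·x + 16·x^2 + 48·x^3 + 48·x^4)·Dx + (1 + 4·x + x^2 + 8·x^3 + 20·x^4 + 16·x^5)·Dx^2  (order 2).
h: a_k = 0, 1, 2, -1/3, -2, -19/5, …
ICs: h(0) = 0, h′(0) = 1.

f: a_k = 0, 1, 0, -1/3, 0, 1/5, …
Change of var in L_f (x↦r) gives L₀.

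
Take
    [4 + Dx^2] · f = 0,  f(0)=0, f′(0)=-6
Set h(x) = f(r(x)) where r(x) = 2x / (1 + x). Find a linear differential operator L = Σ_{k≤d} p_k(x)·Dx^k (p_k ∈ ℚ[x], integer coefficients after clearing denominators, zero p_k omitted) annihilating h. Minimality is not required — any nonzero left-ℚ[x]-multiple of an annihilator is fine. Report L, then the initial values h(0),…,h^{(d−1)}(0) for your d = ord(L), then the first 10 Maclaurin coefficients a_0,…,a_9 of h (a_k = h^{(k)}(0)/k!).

f: a_k = 0, -6, 0, 4, 0, -4/5, 0, 8/105, 0, -4/945, …
f∘r: x↦r, Dx↦Dx/r' in L_f ⇒ L₀.
L = 16 + (2 + 6·x + 6·x^2 + 2·x^3)·Dx + (1 + 4·x + 6·x^2 + 4·x^3 + x^4)·Dx^2  (order 2).
h: a_k = 0, -12, 12, 20, -84, 772/5, -180, 9844/105, 2516/15, -120412/189, …
ICs: h(0) = 0, h′(0) = -12.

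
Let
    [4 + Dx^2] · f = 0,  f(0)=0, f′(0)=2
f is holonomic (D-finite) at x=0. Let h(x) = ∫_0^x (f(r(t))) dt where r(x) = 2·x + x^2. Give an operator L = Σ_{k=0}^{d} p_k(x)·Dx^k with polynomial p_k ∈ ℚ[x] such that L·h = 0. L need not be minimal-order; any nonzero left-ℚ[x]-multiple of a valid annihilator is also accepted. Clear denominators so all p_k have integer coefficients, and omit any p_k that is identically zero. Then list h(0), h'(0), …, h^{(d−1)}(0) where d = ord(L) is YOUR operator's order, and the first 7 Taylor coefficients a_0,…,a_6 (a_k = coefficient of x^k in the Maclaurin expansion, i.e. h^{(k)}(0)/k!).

f: a_k = 0, 2, 0, -4/3, 0, 4/15, 0, …
Substitute x→r, Dx→(1/r')Dx; clear ⇒ L₀.
Integrate: L := L₀·Dx.
L = (16 + 48·x + 48·x^2 + 16·x^3)·Dx - Dx^2 + (1 + x)·Dx^3  (order 3).
h: a_k = 0, 0, 2, 2/3, -8/3, -16/5, 4/45, …
ICs: h(0) = 0, h′(0) = 0, h′′(0) = 4.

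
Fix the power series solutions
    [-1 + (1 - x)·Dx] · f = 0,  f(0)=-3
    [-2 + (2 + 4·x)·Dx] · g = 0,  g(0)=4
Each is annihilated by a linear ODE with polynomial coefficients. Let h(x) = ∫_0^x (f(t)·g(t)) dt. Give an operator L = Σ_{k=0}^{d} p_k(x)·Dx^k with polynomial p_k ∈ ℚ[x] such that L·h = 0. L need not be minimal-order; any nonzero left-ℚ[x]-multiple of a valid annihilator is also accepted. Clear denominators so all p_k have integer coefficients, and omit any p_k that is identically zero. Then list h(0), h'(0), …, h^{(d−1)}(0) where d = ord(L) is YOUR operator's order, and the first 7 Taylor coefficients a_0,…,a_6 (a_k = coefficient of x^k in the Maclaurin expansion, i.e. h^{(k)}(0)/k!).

L = (2 + x)·Dx + (-1 - x + 2·x^2)·Dx^2  (order 2).
h: a_k = 0, -12, -12, -6, -6, -33/10, -9/2, …
ICs: h(0) = 0, h′(0) = -12.

f: a_k = -3, -3, -3, -3, -3, -3, -3, …
g: a_k = 4, 4, -2, 2, -5/2, 7/2, -21/4, …
Product ⇒ symmetric product L₀, ord ≤ 1.
h=∫h₀ ⇒ L = L₀·Dx.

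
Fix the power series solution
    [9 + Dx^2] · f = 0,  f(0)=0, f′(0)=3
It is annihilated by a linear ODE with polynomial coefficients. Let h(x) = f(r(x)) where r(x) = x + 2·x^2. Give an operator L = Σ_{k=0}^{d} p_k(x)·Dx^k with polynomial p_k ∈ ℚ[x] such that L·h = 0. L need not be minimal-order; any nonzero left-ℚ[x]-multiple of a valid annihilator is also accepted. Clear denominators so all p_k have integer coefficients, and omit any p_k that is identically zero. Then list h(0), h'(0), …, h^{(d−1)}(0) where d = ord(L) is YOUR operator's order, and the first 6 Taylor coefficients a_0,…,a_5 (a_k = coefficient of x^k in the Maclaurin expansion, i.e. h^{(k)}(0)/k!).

f: a_k = 0, 3, 0, -9/2, 0, 81/40, …
Change of var in L_f (x↦r) gives L₀.
L = (9 + 108·x + 432·x^2 + 576·x^3) - 4·Dx + (1 + 4·x)·Dx^2  (order 2).
h: a_k = 0, 3, 6, -9/2, -27, -2079/40, …
ICs: h(0) = 0, h′(0) = 3.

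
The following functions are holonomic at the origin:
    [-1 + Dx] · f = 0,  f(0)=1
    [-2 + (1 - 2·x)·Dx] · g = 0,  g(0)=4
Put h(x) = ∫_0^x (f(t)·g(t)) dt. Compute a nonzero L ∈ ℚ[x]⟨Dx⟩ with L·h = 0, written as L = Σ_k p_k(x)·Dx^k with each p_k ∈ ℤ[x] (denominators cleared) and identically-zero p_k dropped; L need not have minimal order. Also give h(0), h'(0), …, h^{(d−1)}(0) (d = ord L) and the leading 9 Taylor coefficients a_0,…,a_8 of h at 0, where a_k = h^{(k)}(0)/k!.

f: a_k = 1, 1, 1/2, 1/6, 1/24, 1/120, 1/720, 1/5040, 1/40320, …
g: a_k = 4, 8, 16, 32, 64, 128, 256, 512, 1024, …
h₀=f·g: eliminate ⇒ L₀, order ≤ 1·1.
∫: right-multiply L₀ by Dx.
L = (3 - 2·x)·Dx + (-1 + 2·x)·Dx^2  (order 2).
h: a_k = 0, 4, 6, 26/3, 79/6, 211/10, 6331/180, 75973/1260, 354541/3360, …
ICs: h(0) = 0, h′(0) = 4.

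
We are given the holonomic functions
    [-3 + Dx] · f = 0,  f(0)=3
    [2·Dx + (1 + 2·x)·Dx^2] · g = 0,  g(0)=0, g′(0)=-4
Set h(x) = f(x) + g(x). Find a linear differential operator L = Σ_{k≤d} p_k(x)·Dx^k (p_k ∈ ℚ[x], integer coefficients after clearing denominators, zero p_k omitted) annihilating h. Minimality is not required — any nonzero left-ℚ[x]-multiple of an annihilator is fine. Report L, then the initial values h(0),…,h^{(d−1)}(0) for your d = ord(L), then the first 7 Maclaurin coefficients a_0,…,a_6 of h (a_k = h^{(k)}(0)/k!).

L = (-42 - 36·x)·Dx + (-1 - 36·x - 36·x^2)·Dx^2 + (5 + 16·x + 12·x^2)·Dx^3  (order 3).
h: a_k = 3, 5, 35/2, 49/6, 145/8, -269/40, 5849/240, …
ICs: h(0) = 3, h′(0) = 5, h′′(0) = 35.

f: a_k = 3, 9, 27/2, 27/2, 81/8, 243/40, 243/80, …
g: a_k = 0, -4, 4, -16/3, 8, -64/5, 64/3, …
h₀=f+g: left-lcm gives L₀, ord ≤ 3.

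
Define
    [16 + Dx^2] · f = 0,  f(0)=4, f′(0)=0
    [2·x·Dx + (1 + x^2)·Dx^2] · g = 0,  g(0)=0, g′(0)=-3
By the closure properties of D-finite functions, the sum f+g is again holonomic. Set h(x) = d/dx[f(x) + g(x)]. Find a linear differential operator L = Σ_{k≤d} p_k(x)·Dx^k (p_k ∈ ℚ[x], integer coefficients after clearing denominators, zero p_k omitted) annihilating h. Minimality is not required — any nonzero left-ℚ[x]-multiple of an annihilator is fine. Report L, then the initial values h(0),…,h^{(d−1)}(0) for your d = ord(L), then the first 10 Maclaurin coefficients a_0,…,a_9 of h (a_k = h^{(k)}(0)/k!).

L = (64·x + 704·x^3 + 256·x^5) + (112 + 416·x^2 + 432·x^4 + 128·x^6)·Dx + (4·x + 44·x^3 + 16·x^5)·Dx^2 + (7 + 26·x^2 + 27·x^4 + 8·x^6)·Dx^3  (order 3).
h: a_k = -3, -64, 3, 512/3, -3, -2048/15, 3, 16384/315, -3, -32768/2835, …
ICs: h(0) = -3, h′(0) = -64, h′′(0) = 6.

f: a_k = 4, 0, -32, 0, 128/3, 0, -1024/45, 0, 2048/315, 0, …
g: a_k = 0, -3, 0, 1, 0, -3/5, 0, 3/7, 0, -1/3, …
Sum ⇒ L₀ = lclm(L_f,L_g) in ℚ(x)⟨Dx⟩.
h=h₀': d/dx-closure on L₀ ⇒ L.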